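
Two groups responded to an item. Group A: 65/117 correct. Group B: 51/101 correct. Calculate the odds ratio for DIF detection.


Odds_A = 65/52 = 1.25
Odds_B = 51/50 = 1.02
OR = Odds_A / Odds_B = 1.25 / 1.02
Exactly, OR = (65 * 50) / (52 * 51) = 3250 / 2652
OR = 1.2255

1.2255


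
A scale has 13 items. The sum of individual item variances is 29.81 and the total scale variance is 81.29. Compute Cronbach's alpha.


alpha = (k/(k-1)) * (1 - sum(si^2)/s_total^2)
= (13/12) * (1 - 29.81/81.29)
alpha = 0.6861

0.6861


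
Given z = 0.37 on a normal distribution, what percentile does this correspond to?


CDF(z) = 0.5 * (1 + erf(z/sqrt(2)))
erf(0.2616) = 0.2886
CDF = 0.6443
Percentile rank = 0.6443 * 100 = 64.43

64.43


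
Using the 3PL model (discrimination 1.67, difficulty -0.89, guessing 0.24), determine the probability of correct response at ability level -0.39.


logit = 1.67*(-0.39 - -0.89) = 0.835
P* = 1/(1 + exp(-0.835)) = 0.6974
P = 0.24 + (1 - 0.24) * 0.6974
P = 0.77

0.77


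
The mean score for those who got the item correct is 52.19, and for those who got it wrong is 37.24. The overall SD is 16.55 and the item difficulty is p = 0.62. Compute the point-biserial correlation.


q = 1 - p = 0.38
rpb = ((M1 - M0) / SD) * sqrt(p * q)
rpb = ((52.19 - 37.24) / 16.55) * sqrt(0.62 * 0.38)
rpb = 0.4385

0.4385


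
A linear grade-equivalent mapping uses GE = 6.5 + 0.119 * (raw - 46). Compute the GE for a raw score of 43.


raw - median = 43 - 46 = -3
slope * diff = 0.119 * -3 = -0.357
GE = 6.5 + -0.357
GE = 6.143

6.143


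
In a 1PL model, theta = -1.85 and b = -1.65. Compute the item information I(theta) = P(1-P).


P = 1/(1+exp(-(-1.85--1.65))) = 0.4502
I = P*(1-P) = 0.4502 * 0.5498
I = 0.2475

0.2475


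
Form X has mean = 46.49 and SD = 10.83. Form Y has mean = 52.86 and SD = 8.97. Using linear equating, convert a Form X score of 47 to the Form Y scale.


slope = SD_Y / SD_X = 8.97 / 10.83 ~ 0.8283
intercept = mean_Y - slope * mean_X = 52.86 - (8.97 / 10.83) * 46.49 ~ 14.3544
Y = slope * X + intercept. To avoid rounding drift from the rounded slope/intercept, evaluate the equivalent form Y = mean_Y + SD_Y * (X - mean_X) / SD_X at full precision:
Y = 52.86 + 8.97 * (47 - 46.49) / 10.83
Y = 52.86 + 8.97 * 0.51 / 10.83
Y = 52.86 + 4.5747 / 10.83
Y = 52.86 + 0.4224
Y = 53.2824

53.2824


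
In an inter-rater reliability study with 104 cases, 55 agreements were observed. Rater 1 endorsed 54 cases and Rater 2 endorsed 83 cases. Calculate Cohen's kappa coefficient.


P_o = 55/104 = 0.528846
P_e = (54*83 + 50*21) / 10816 = 0.511464
kappa = (P_o - P_e) / (1 - P_e)
kappa = (0.528846 - 0.511464) / (1 - 0.511464)
kappa = 0.0356

0.0356


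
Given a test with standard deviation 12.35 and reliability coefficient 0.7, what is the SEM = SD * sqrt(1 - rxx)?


SEM = SD * sqrt(1 - rxx)
SEM = 12.35 * sqrt(1 - 0.7)
SEM = 12.35 * sqrt(0.3) = 12.35 * 0.547723
SEM = 6.7644

6.7644


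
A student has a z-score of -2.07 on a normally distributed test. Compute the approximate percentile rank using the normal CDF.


CDF(z) = 0.5 * (1 + erf(z/sqrt(2)))
erf(-1.4637) = -0.9615
CDF = 0.0192
Percentile rank = 0.0192 * 100 = 1.92

1.92


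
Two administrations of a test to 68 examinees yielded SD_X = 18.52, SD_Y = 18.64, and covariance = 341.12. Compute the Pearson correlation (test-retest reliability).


r = cov(X,Y) / (SD_X * SD_Y)
r = 341.12 / (18.52 * 18.64)
r = 341.12 / 345.2128
r = 0.9881

0.9881


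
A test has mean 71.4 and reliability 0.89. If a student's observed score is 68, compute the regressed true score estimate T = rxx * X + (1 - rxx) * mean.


T_est = rxx * X + (1 - rxx) * mean
T_est = 0.89 * 68 + 0.11 * 71.4
T_est = 60.52 + 7.854
T_est = 68.374

68.374


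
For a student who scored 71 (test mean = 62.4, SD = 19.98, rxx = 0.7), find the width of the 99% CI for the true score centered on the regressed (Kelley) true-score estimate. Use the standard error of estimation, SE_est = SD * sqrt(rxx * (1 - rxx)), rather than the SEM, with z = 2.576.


True score estimate = 0.7*71 + 0.3*62.4 = 68.42
SE_est = SD * sqrt(rxx * (1 - rxx)) = 19.98 * sqrt(0.7 * 0.3) = 19.98 * sqrt(0.21) = 9.155986
CI = T_est +/- z * SE_est, so width = 2 * z * SE_est = 2 * 2.576 * 9.155986
Width = 47.1716

47.1716


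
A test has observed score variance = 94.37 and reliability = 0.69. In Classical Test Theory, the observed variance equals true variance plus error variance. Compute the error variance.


var_true = rxx * var_obs = 0.69 * 94.37 = 65.1153
var_error = var_obs - var_true
var_error = 94.37 - 65.1153
var_error = 29.2547

29.2547


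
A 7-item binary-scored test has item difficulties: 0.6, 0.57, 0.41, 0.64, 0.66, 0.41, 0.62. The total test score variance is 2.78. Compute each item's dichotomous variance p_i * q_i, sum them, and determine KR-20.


For each item, compute p_i * q_i:
  Item 1: 0.6 * 0.4 = 0.24
  Item 2: 0.57 * 0.43 = 0.2451
  Item 3: 0.41 * 0.59 = 0.2419
  Item 4: 0.64 * 0.36 = 0.2304
  Item 5: 0.66 * 0.34 = 0.2244
  Item 6: 0.41 * 0.59 = 0.2419
  Item 7: 0.62 * 0.38 = 0.2356
Sum(p_i * q_i) = 0.24 + 0.2451 + 0.2419 + 0.2304 + 0.2244 + 0.2419 + 0.2356 = 1.6593
KR-20 = (k/(k-1)) * (1 - Sum(p_i*q_i) / Var_total)
= (7/6) * (1 - 1.6593/2.78)
= 1.1667 * 0.4031
KR-20 = 0.4703

0.4703


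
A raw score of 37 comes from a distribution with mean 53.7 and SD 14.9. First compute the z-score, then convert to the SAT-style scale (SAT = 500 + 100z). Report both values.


z = (X - mean) / SD = (37 - 53.7) / 14.9
z = -16.7 / 14.9
z = -1.1208
SAT-scale = SAT = 500 + 100z
Carry z at full precision (z = -16.7 / 14.9) into the conversion:
SAT-scale = 500 + 100 * (-16.7 / 14.9) = 500 + -1670 / 14.9
SAT-scale = 500 + -112.0805
SAT-scale = 387.9195

387.9195


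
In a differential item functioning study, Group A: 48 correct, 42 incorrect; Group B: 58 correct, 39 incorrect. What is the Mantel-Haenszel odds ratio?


Odds_A = 48/42 = 1.1429
Odds_B = 58/39 = 1.4872
OR = Odds_A / Odds_B = 1.1429 / 1.4872
Exactly, OR = (48 * 39) / (42 * 58) = 1872 / 2436
OR = 0.7685

0.7685


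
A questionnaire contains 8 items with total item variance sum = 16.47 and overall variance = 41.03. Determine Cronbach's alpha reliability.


alpha = (k/(k-1)) * (1 - sum(si^2)/s_total^2)
= (8/7) * (1 - 16.47/41.03)
alpha = 0.6841

0.6841


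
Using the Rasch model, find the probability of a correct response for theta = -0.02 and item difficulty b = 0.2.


theta - b = -0.02 - 0.2 = -0.22
exp(-(theta - b)) = exp(0.22) = 1.2461
P = 1 / (1 + 1.2461)
P = 0.4452

0.4452


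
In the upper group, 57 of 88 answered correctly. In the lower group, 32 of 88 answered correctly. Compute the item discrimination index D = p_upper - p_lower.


p_upper = 57/88 = 0.6477
p_lower = 32/88 = 0.3636
D = 0.6477 - 0.3636 = 0.2841

0.2841


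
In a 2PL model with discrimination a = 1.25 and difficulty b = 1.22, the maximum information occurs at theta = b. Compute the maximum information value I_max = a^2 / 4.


For 2PL, max info at theta = b = 1.22
I_max = a^2 / 4 = 1.25^2 / 4
= 1.5625 / 4
I_max = 0.3906

0.3906


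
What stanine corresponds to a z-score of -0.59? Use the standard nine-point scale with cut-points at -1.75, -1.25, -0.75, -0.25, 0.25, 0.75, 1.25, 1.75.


Stanine boundaries: [-1.75, -1.25, -0.75, -0.25, 0.25, 0.75, 1.25, 1.75]
z = -0.59
Check each boundary:
  z >= -1.75 -> could be stanine 2
  z >= -1.25 -> could be stanine 3
  z >= -0.75 -> could be stanine 4
  z < -0.25
  z < 0.25
  z < 0.75
  z < 1.25
  z < 1.75
Highest qualifying boundary gives stanine = 4

4


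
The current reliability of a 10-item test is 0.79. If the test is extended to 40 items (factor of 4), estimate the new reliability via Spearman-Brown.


r_new = (n * rxx) / (1 + (n-1) * rxx)
r_new = (4 * 0.79) / (1 + 3 * 0.79)
r_new = 3.16 / 3.37
r_new = 0.9377

0.9377


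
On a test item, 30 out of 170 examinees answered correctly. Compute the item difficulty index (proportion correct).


Item difficulty p = number correct / total examinees
p = 30 / 170
p = 0.1765

0.1765


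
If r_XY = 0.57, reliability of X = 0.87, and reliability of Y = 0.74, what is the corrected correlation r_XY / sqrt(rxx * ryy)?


r_corrected = rxy / sqrt(rxx * ryy)
= 0.57 / sqrt(0.87 * 0.74)
= 0.57 / sqrt(0.6438)
= 0.57 / 0.802371
r_corrected = 0.7104

0.7104


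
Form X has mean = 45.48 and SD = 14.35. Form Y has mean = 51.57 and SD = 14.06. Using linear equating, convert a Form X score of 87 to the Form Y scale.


slope = SD_Y / SD_X = 14.06 / 14.35 ~ 0.9798
intercept = mean_Y - slope * mean_X = 51.57 - (14.06 / 14.35) * 45.48 ~ 7.0091
Y = slope * X + intercept. To avoid rounding drift from the rounded slope/intercept, evaluate the equivalent form Y = mean_Y + SD_Y * (X - mean_X) / SD_X at full precision:
Y = 51.57 + 14.06 * (87 - 45.48) / 14.35
Y = 51.57 + 14.06 * 41.52 / 14.35
Y = 51.57 + 583.7712 / 14.35
Y = 51.57 + 40.6809
Y = 92.2509

92.2509


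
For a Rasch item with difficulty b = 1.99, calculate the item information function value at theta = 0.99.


P = 1/(1+exp(-(0.99-1.99))) = 0.2689
I = P*(1-P) = 0.2689 * 0.7311
I = 0.1966

0.1966


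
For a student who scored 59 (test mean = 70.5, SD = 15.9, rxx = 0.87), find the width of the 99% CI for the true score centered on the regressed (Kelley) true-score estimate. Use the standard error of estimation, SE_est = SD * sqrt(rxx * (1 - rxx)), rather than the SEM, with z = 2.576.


True score estimate = 0.87*59 + 0.13*70.5 = 60.495
SE_est = SD * sqrt(rxx * (1 - rxx)) = 15.9 * sqrt(0.87 * 0.13) = 15.9 * sqrt(0.1131) = 5.347225
CI = T_est +/- z * SE_est, so width = 2 * z * SE_est = 2 * 2.576 * 5.347225
Width = 27.5489

27.5489


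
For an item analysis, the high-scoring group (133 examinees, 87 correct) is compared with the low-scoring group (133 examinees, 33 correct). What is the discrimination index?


p_upper = 87/133 = 0.6541
p_lower = 33/133 = 0.2481
D = 0.6541 - 0.2481 = 0.406

0.406


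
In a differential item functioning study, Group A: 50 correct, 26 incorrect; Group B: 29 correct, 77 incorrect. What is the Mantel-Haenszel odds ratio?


Odds_A = 50/26 = 1.9231
Odds_B = 29/77 = 0.3766
OR = Odds_A / Odds_B = 1.9231 / 0.3766
Exactly, OR = (50 * 77) / (26 * 29) = 3850 / 754
OR = 5.1061

5.1061


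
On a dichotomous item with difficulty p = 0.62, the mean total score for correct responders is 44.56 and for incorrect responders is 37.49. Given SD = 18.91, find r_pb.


q = 1 - p = 0.38
rpb = ((M1 - M0) / SD) * sqrt(p * q)
rpb = ((44.56 - 37.49) / 18.91) * sqrt(0.62 * 0.38)
rpb = 0.1815

0.1815


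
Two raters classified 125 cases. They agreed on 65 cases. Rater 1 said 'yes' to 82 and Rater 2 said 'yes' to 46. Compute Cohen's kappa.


P_o = 65/125 = 0.52
P_e = (82*46 + 43*79) / 15625 = 0.458816
kappa = (P_o - P_e) / (1 - P_e)
kappa = (0.52 - 0.458816) / (1 - 0.458816)
kappa = 0.1131

0.1131


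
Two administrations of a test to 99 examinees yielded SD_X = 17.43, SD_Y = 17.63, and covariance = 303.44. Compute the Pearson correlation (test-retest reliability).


r = cov(X,Y) / (SD_X * SD_Y)
r = 303.44 / (17.43 * 17.63)
r = 303.44 / 307.2909
r = 0.9875

0.9875


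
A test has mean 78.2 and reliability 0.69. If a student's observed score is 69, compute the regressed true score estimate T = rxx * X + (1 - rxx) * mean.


T_est = rxx * X + (1 - rxx) * mean
T_est = 0.69 * 69 + 0.31 * 78.2
T_est = 47.61 + 24.242
T_est = 71.852

71.852


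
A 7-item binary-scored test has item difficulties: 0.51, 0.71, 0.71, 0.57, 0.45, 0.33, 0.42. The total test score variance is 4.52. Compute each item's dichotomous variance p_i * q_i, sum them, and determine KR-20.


For each item, compute p_i * q_i:
  Item 1: 0.51 * 0.49 = 0.2499
  Item 2: 0.71 * 0.29 = 0.2059
  Item 3: 0.71 * 0.29 = 0.2059
  Item 4: 0.57 * 0.43 = 0.2451
  Item 5: 0.45 * 0.55 = 0.2475
  Item 6: 0.33 * 0.67 = 0.2211
  Item 7: 0.42 * 0.58 = 0.2436
Sum(p_i * q_i) = 0.2499 + 0.2059 + 0.2059 + 0.2451 + 0.2475 + 0.2211 + 0.2436 = 1.619
KR-20 = (k/(k-1)) * (1 - Sum(p_i*q_i) / Var_total)
= (7/6) * (1 - 1.619/4.52)
= 1.1667 * 0.6418
KR-20 = 0.7488

0.7488


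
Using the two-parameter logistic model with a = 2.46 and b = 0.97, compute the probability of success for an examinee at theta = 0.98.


a*(theta - b) = 2.46 * (0.98 - 0.97) = 0.0246
exp(-0.0246) = 0.9757
P = 1 / (1 + 0.9757)
P = 0.5061

0.5061


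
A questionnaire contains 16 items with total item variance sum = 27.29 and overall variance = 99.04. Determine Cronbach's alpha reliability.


alpha = (k/(k-1)) * (1 - sum(si^2)/s_total^2)
= (16/15) * (1 - 27.29/99.04)
alpha = 0.7728

0.7728


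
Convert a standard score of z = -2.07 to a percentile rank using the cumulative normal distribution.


CDF(z) = 0.5 * (1 + erf(z/sqrt(2)))
erf(-1.4637) = -0.9615
CDF = 0.0192
Percentile rank = 0.0192 * 100 = 1.92

1.92


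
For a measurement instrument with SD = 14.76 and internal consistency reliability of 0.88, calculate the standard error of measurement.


SEM = SD * sqrt(1 - rxx)
SEM = 14.76 * sqrt(1 - 0.88)
SEM = 14.76 * sqrt(0.12) = 14.76 * 0.34641
SEM = 5.113

5.113


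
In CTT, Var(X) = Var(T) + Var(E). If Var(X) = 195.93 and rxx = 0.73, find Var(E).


var_true = rxx * var_obs = 0.73 * 195.93 = 143.0289
var_error = var_obs - var_true
var_error = 195.93 - 143.0289
var_error = 52.9011

52.9011


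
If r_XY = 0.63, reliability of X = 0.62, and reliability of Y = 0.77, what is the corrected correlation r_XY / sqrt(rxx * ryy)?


r_corrected = rxy / sqrt(rxx * ryy)
= 0.63 / sqrt(0.62 * 0.77)
= 0.63 / sqrt(0.4774)
= 0.63 / 0.690941
r_corrected = 0.9118

0.9118


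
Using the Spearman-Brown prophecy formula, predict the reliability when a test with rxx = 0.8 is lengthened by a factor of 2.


r_new = (n * rxx) / (1 + (n-1) * rxx)
r_new = (2 * 0.8) / (1 + 1 * 0.8)
r_new = 1.6 / 1.8
r_new = 0.8889

0.8889


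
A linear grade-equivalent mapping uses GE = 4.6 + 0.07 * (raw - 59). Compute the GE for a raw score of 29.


raw - median = 29 - 59 = -30
slope * diff = 0.07 * -30 = -2.1
GE = 4.6 + -2.1
GE = 2.5

2.5


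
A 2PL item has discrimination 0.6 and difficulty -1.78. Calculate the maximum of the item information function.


For 2PL, max info at theta = b = -1.78
I_max = a^2 / 4 = 0.6^2 / 4
= 0.36 / 4
I_max = 0.09

0.09


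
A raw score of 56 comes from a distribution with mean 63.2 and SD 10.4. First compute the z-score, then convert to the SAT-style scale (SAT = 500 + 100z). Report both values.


z = (X - mean) / SD = (56 - 63.2) / 10.4
z = -7.2 / 10.4
z = -0.6923
SAT-scale = SAT = 500 + 100z
Carry z at full precision (z = -7.2 / 10.4) into the conversion:
SAT-scale = 500 + 100 * (-7.2 / 10.4) = 500 + -720 / 10.4
SAT-scale = 500 + -69.2308
SAT-scale = 430.7692

430.7692


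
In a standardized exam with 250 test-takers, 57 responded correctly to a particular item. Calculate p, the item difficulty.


Item difficulty p = number correct / total examinees
p = 57 / 250
p = 0.228

0.228


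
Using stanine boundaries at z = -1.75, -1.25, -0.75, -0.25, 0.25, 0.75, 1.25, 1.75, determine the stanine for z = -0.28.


Stanine boundaries: [-1.75, -1.25, -0.75, -0.25, 0.25, 0.75, 1.25, 1.75]
z = -0.28
Check each boundary:
  z >= -1.75 -> could be stanine 2
  z >= -1.25 -> could be stanine 3
  z >= -0.75 -> could be stanine 4
  z < -0.25
  z < 0.25
  z < 0.75
  z < 1.25
  z < 1.75
Highest qualifying boundary gives stanine = 4

4


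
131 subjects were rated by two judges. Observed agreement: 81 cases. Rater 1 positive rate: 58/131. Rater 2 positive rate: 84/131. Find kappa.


P_o = 81/131 = 0.618321
P_e = (58*84 + 73*47) / 17161 = 0.48383
kappa = (P_o - P_e) / (1 - P_e)
kappa = (0.618321 - 0.48383) / (1 - 0.48383)
kappa = 0.2606

0.2606


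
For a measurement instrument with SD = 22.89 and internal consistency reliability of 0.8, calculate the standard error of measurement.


SEM = SD * sqrt(1 - rxx)
SEM = 22.89 * sqrt(1 - 0.8)
SEM = 22.89 * sqrt(0.2) = 22.89 * 0.447214
SEM = 10.2367

10.2367


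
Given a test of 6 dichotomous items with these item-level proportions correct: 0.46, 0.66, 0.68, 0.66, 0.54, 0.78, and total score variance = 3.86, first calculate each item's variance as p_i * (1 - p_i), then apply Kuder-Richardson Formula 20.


For each item, compute p_i * q_i:
  Item 1: 0.46 * 0.54 = 0.2484
  Item 2: 0.66 * 0.34 = 0.2244
  Item 3: 0.68 * 0.32 = 0.2176
  Item 4: 0.66 * 0.34 = 0.2244
  Item 5: 0.54 * 0.46 = 0.2484
  Item 6: 0.78 * 0.22 = 0.1716
Sum(p_i * q_i) = 0.2484 + 0.2244 + 0.2176 + 0.2244 + 0.2484 + 0.1716 = 1.3348
KR-20 = (k/(k-1)) * (1 - Sum(p_i*q_i) / Var_total)
= (6/5) * (1 - 1.3348/3.86)
= 1.2 * 0.6542
KR-20 = 0.785

0.785


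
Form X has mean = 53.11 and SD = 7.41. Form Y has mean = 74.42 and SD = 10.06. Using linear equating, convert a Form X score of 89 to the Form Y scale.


slope = SD_Y / SD_X = 10.06 / 7.41 ~ 1.3576
intercept = mean_Y - slope * mean_X = 74.42 - (10.06 / 7.41) * 53.11 ~ 2.3165
Y = slope * X + intercept. To avoid rounding drift from the rounded slope/intercept, evaluate the equivalent form Y = mean_Y + SD_Y * (X - mean_X) / SD_X at full precision:
Y = 74.42 + 10.06 * (89 - 53.11) / 7.41
Y = 74.42 + 10.06 * 35.89 / 7.41
Y = 74.42 + 361.0534 / 7.41
Y = 74.42 + 48.7252
Y = 123.1452

123.1452


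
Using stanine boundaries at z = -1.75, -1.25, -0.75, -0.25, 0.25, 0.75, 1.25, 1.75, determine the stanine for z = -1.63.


Stanine boundaries: [-1.75, -1.25, -0.75, -0.25, 0.25, 0.75, 1.25, 1.75]
z = -1.63
Check each boundary:
  z >= -1.75 -> could be stanine 2
  z < -1.25
  z < -0.75
  z < -0.25
  z < 0.25
  z < 0.75
  z < 1.25
  z < 1.75
Highest qualifying boundary gives stanine = 2

2


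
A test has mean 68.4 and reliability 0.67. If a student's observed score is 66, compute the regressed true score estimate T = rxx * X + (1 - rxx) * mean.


T_est = rxx * X + (1 - rxx) * mean
T_est = 0.67 * 66 + 0.33 * 68.4
T_est = 44.22 + 22.572
T_est = 66.792

66.792


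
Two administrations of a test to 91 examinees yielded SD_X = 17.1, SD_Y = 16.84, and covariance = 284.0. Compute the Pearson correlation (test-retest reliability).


r = cov(X,Y) / (SD_X * SD_Y)
r = 284.0 / (17.1 * 16.84)
r = 284.0 / 287.964
r = 0.9862

0.9862


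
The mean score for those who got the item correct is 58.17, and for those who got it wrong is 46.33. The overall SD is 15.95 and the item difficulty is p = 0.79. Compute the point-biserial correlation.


q = 1 - p = 0.21
rpb = ((M1 - M0) / SD) * sqrt(p * q)
rpb = ((58.17 - 46.33) / 15.95) * sqrt(0.79 * 0.21)
rpb = 0.3024

0.3024


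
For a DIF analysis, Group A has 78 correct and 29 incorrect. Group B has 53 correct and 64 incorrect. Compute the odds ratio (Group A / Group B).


Odds_A = 78/29 = 2.6897
Odds_B = 53/64 = 0.8281
OR = Odds_A / Odds_B = 2.6897 / 0.8281
Exactly, OR = (78 * 64) / (29 * 53) = 4992 / 1537
OR = 3.2479

3.2479


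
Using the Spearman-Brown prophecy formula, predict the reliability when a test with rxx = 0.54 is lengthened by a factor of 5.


r_new = (n * rxx) / (1 + (n-1) * rxx)
r_new = (5 * 0.54) / (1 + 4 * 0.54)
r_new = 2.7 / 3.16
r_new = 0.8544

0.8544


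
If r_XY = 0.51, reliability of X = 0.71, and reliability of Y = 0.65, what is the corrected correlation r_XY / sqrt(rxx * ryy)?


r_corrected = rxy / sqrt(rxx * ryy)
= 0.51 / sqrt(0.71 * 0.65)
= 0.51 / sqrt(0.4615)
= 0.51 / 0.679338
r_corrected = 0.7507

0.7507


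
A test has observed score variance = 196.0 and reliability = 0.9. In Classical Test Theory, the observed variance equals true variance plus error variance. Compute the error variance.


var_true = rxx * var_obs = 0.9 * 196.0 = 176.4
var_error = var_obs - var_true
var_error = 196.0 - 176.4
var_error = 19.6

19.6


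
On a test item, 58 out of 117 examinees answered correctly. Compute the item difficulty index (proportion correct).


Item difficulty p = number correct / total examinees
p = 58 / 117
p = 0.4957

0.4957


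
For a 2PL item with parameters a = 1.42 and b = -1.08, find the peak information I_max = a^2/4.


For 2PL, max info at theta = b = -1.08
I_max = a^2 / 4 = 1.42^2 / 4
= 2.0164 / 4
I_max = 0.5041

0.5041


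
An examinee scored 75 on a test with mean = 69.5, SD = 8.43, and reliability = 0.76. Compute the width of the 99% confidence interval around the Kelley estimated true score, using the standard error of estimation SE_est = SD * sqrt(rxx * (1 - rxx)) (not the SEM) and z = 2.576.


True score estimate = 0.76*75 + 0.24*69.5 = 73.68
SE_est = SD * sqrt(rxx * (1 - rxx)) = 8.43 * sqrt(0.76 * 0.24) = 8.43 * sqrt(0.1824) = 3.600311
CI = T_est +/- z * SE_est, so width = 2 * z * SE_est = 2 * 2.576 * 3.600311
Width = 18.5488

18.5488


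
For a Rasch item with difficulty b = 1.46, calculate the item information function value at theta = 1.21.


P = 1/(1+exp(-(1.21-1.46))) = 0.4378
I = P*(1-P) = 0.4378 * 0.5622
I = 0.2461

0.2461


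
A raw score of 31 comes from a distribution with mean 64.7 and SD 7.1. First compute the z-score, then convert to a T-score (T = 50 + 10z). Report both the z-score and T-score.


z = (X - mean) / SD = (31 - 64.7) / 7.1
z = -33.7 / 7.1
z = -4.7465
T-score = T = 50 + 10z
Carry z at full precision (z = -33.7 / 7.1) into the conversion:
T-score = 50 + 10 * (-33.7 / 7.1) = 50 + -337 / 7.1
T-score = 50 + -47.4648
T-score = 2.5352

2.5352


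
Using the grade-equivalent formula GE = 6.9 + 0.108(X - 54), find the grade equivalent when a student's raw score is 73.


raw - median = 73 - 54 = 19
slope * diff = 0.108 * 19 = 2.052
GE = 6.9 + 2.052
GE = 8.952

8.952


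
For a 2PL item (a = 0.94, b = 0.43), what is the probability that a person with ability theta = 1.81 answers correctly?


a*(theta - b) = 0.94 * (1.81 - 0.43) = 1.2972
exp(-1.2972) = 0.2733
P = 1 / (1 + 0.2733)
P = 0.7854

0.7854


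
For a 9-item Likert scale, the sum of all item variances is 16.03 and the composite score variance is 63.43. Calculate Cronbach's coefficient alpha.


alpha = (k/(k-1)) * (1 - sum(si^2)/s_total^2)
= (9/8) * (1 - 16.03/63.43)
alpha = 0.8407

0.8407


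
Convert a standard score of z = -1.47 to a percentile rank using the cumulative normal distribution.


CDF(z) = 0.5 * (1 + erf(z/sqrt(2)))
erf(-1.0394) = -0.8584
CDF = 0.0708
Percentile rank = 0.0708 * 100 = 7.08

7.08


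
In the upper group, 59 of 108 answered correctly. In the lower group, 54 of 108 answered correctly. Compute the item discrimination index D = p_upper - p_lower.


p_upper = 59/108 = 0.5463
p_lower = 54/108 = 0.5
D = 0.5463 - 0.5 = 0.0463

0.0463


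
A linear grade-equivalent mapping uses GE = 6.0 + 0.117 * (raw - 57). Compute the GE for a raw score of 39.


raw - median = 39 - 57 = -18
slope * diff = 0.117 * -18 = -2.106
GE = 6.0 + -2.106
GE = 3.894

3.894


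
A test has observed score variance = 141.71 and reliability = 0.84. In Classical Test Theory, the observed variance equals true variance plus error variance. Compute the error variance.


var_true = rxx * var_obs = 0.84 * 141.71 = 119.0364
var_error = var_obs - var_true
var_error = 141.71 - 119.0364
var_error = 22.6736

22.6736


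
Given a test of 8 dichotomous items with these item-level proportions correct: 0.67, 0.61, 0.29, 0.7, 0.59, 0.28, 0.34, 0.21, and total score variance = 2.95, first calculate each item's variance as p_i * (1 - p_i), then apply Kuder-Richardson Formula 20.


For each item, compute p_i * q_i:
  Item 1: 0.67 * 0.33 = 0.2211
  Item 2: 0.61 * 0.39 = 0.2379
  Item 3: 0.29 * 0.71 = 0.2059
  Item 4: 0.7 * 0.3 = 0.21
  Item 5: 0.59 * 0.41 = 0.2419
  Item 6: 0.28 * 0.72 = 0.2016
  Item 7: 0.34 * 0.66 = 0.2244
  Item 8: 0.21 * 0.79 = 0.1659
Sum(p_i * q_i) = 0.2211 + 0.2379 + 0.2059 + 0.21 + 0.2419 + 0.2016 + 0.2244 + 0.1659 = 1.7087
KR-20 = (k/(k-1)) * (1 - Sum(p_i*q_i) / Var_total)
= (8/7) * (1 - 1.7087/2.95)
= 1.1429 * 0.4208
KR-20 = 0.4809

0.4809


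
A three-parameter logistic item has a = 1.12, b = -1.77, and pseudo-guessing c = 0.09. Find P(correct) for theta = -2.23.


logit = 1.12*(-2.23 - -1.77) = -0.5152
P* = 1/(1 + exp(--0.5152)) = 0.374
P = 0.09 + (1 - 0.09) * 0.374
P = 0.4303

0.4303


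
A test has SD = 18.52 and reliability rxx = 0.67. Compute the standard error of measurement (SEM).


SEM = SD * sqrt(1 - rxx)
SEM = 18.52 * sqrt(1 - 0.67)
SEM = 18.52 * sqrt(0.33) = 18.52 * 0.574456
SEM = 10.6389

10.6389


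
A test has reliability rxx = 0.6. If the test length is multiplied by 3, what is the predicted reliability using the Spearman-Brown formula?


r_new = (n * rxx) / (1 + (n-1) * rxx)
r_new = (3 * 0.6) / (1 + 2 * 0.6)
r_new = 1.8 / 2.2
r_new = 0.8182

0.8182


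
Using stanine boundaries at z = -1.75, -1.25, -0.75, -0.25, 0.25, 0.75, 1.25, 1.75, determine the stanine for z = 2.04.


Stanine boundaries: [-1.75, -1.25, -0.75, -0.25, 0.25, 0.75, 1.25, 1.75]
z = 2.04
Check each boundary:
  z >= -1.75 -> could be stanine 2
  z >= -1.25 -> could be stanine 3
  z >= -0.75 -> could be stanine 4
  z >= -0.25 -> could be stanine 5
  z >= 0.25 -> could be stanine 6
  z >= 0.75 -> could be stanine 7
  z >= 1.25 -> could be stanine 8
  z >= 1.75 -> could be stanine 9
Highest qualifying boundary gives stanine = 9

9


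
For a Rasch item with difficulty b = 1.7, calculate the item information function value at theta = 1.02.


P = 1/(1+exp(-(1.02-1.7))) = 0.3363
I = P*(1-P) = 0.3363 * 0.6637
I = 0.2232

0.2232


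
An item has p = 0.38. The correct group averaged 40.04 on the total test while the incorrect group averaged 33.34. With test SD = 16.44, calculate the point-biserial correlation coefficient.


q = 1 - p = 0.62
rpb = ((M1 - M0) / SD) * sqrt(p * q)
rpb = ((40.04 - 33.34) / 16.44) * sqrt(0.38 * 0.62)
rpb = 0.1978

0.1978


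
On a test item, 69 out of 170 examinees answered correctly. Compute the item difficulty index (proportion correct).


Item difficulty p = number correct / total examinees
p = 69 / 170
p = 0.4059

0.4059


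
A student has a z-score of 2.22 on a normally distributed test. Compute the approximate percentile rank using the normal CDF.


CDF(z) = 0.5 * (1 + erf(z/sqrt(2)))
erf(1.5698) = 0.9736
CDF = 0.9868
Percentile rank = 0.9868 * 100 = 98.68

98.68


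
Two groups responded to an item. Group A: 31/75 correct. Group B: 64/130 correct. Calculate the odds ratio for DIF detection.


Odds_A = 31/44 = 0.7045
Odds_B = 64/66 = 0.9697
OR = Odds_A / Odds_B = 0.7045 / 0.9697
Exactly, OR = (31 * 66) / (44 * 64) = 2046 / 2816
OR = 0.7266

0.7266


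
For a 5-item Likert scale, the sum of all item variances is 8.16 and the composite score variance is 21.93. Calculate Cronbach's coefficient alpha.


alpha = (k/(k-1)) * (1 - sum(si^2)/s_total^2)
= (5/4) * (1 - 8.16/21.93)
alpha = 0.7849

0.7849


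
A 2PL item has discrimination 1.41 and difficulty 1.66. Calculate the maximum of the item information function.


For 2PL, max info at theta = b = 1.66
I_max = a^2 / 4 = 1.41^2 / 4
= 1.9881 / 4
I_max = 0.497

0.497


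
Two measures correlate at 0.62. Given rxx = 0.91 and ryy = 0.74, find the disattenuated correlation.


r_corrected = rxy / sqrt(rxx * ryy)
= 0.62 / sqrt(0.91 * 0.74)
= 0.62 / sqrt(0.6734)
= 0.62 / 0.82061
r_corrected = 0.7555

0.7555


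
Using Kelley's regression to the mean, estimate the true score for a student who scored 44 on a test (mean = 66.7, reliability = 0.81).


T_est = rxx * X + (1 - rxx) * mean
T_est = 0.81 * 44 + 0.19 * 66.7
T_est = 35.64 + 12.673
T_est = 48.313

48.313


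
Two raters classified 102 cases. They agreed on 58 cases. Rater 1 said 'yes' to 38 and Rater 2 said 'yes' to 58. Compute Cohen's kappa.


P_o = 58/102 = 0.568627
P_e = (38*58 + 64*44) / 10404 = 0.482507
kappa = (P_o - P_e) / (1 - P_e)
kappa = (0.568627 - 0.482507) / (1 - 0.482507)
kappa = 0.1664

0.1664


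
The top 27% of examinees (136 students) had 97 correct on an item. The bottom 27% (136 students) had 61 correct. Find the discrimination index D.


p_upper = 97/136 = 0.7132
p_lower = 61/136 = 0.4485
D = 0.7132 - 0.4485 = 0.2647

0.2647


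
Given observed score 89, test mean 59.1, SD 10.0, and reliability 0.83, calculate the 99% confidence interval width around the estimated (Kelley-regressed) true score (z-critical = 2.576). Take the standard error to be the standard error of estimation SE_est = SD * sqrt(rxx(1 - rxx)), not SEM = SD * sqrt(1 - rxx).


True score estimate = 0.83*89 + 0.17*59.1 = 83.917
SE_est = SD * sqrt(rxx * (1 - rxx)) = 10.0 * sqrt(0.83 * 0.17) = 10.0 * sqrt(0.1411) = 3.756328
CI = T_est +/- z * SE_est, so width = 2 * z * SE_est = 2 * 2.576 * 3.756328
Width = 19.3526

19.3526


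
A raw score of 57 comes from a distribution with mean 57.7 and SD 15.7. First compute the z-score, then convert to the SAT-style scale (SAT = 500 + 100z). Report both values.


z = (X - mean) / SD = (57 - 57.7) / 15.7
z = -0.7 / 15.7
z = -0.0446
SAT-scale = SAT = 500 + 100z
Carry z at full precision (z = -0.7 / 15.7) into the conversion:
SAT-scale = 500 + 100 * (-0.7 / 15.7) = 500 + -70 / 15.7
SAT-scale = 500 + -4.4586
SAT-scale = 495.5414

495.5414


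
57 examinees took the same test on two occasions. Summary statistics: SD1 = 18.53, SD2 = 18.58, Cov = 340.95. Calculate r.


r = cov(X,Y) / (SD_X * SD_Y)
r = 340.95 / (18.53 * 18.58)
r = 340.95 / 344.2874
r = 0.9903

0.9903


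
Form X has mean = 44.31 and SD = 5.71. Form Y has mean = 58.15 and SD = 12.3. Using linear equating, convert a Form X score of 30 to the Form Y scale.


slope = SD_Y / SD_X = 12.3 / 5.71 ~ 2.1541
intercept = mean_Y - slope * mean_X = 58.15 - (12.3 / 5.71) * 44.31 ~ -37.2989
Y = slope * X + intercept. To avoid rounding drift from the rounded slope/intercept, evaluate the equivalent form Y = mean_Y + SD_Y * (X - mean_X) / SD_X at full precision:
Y = 58.15 + 12.3 * (30 - 44.31) / 5.71
Y = 58.15 - 12.3 * 14.31 / 5.71
Y = 58.15 - 176.013 / 5.71
Y = 58.15 - 30.8254
Y = 27.3246

27.3246


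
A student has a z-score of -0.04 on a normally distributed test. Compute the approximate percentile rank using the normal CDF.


CDF(z) = 0.5 * (1 + erf(z/sqrt(2)))
erf(-0.0283) = -0.0319
CDF = 0.484
Percentile rank = 0.484 * 100 = 48.4

48.4


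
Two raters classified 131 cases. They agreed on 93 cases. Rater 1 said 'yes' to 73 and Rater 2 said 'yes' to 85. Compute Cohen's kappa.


P_o = 93/131 = 0.709924
P_e = (73*85 + 58*46) / 17161 = 0.517044
kappa = (P_o - P_e) / (1 - P_e)
kappa = (0.709924 - 0.517044) / (1 - 0.517044)
kappa = 0.3994

0.3994


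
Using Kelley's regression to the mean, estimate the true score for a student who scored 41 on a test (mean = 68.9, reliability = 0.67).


T_est = rxx * X + (1 - rxx) * mean
T_est = 0.67 * 41 + 0.33 * 68.9
T_est = 27.47 + 22.737
T_est = 50.207

50.207


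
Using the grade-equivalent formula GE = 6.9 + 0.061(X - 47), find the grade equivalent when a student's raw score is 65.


raw - median = 65 - 47 = 18
slope * diff = 0.061 * 18 = 1.098
GE = 6.9 + 1.098
GE = 7.998

7.998


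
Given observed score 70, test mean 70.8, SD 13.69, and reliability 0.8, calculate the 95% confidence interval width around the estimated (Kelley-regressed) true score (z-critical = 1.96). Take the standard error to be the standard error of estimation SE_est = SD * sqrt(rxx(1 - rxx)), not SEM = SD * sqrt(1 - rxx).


True score estimate = 0.8*70 + 0.2*70.8 = 70.16
SE_est = SD * sqrt(rxx * (1 - rxx)) = 13.69 * sqrt(0.8 * 0.2) = 13.69 * sqrt(0.16) = 5.476
CI = T_est +/- z * SE_est, so width = 2 * z * SE_est = 2 * 1.96 * 5.476
Width = 21.4659

21.4659


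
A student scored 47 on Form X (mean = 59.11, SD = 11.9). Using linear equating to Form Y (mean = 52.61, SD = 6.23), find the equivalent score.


slope = SD_Y / SD_X = 6.23 / 11.9 ~ 0.5235
intercept = mean_Y - slope * mean_X = 52.61 - (6.23 / 11.9) * 59.11 ~ 21.6642
Y = slope * X + intercept. To avoid rounding drift from the rounded slope/intercept, evaluate the equivalent form Y = mean_Y + SD_Y * (X - mean_X) / SD_X at full precision:
Y = 52.61 + 6.23 * (47 - 59.11) / 11.9
Y = 52.61 - 6.23 * 12.11 / 11.9
Y = 52.61 - 75.4453 / 11.9
Y = 52.61 - 6.3399
Y = 46.2701

46.2701


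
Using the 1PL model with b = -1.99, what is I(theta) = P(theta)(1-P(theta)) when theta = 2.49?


P = 1/(1+exp(-(2.49--1.99))) = 0.9888
I = P*(1-P) = 0.9888 * 0.0112
I = 0.0111

0.0111


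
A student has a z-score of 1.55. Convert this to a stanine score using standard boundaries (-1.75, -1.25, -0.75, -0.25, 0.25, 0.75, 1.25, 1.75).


Stanine boundaries: [-1.75, -1.25, -0.75, -0.25, 0.25, 0.75, 1.25, 1.75]
z = 1.55
Check each boundary:
  z >= -1.75 -> could be stanine 2
  z >= -1.25 -> could be stanine 3
  z >= -0.75 -> could be stanine 4
  z >= -0.25 -> could be stanine 5
  z >= 0.25 -> could be stanine 6
  z >= 0.75 -> could be stanine 7
  z >= 1.25 -> could be stanine 8
  z < 1.75
Highest qualifying boundary gives stanine = 8

8


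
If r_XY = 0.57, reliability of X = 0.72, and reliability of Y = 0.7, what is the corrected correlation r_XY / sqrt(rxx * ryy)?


r_corrected = rxy / sqrt(rxx * ryy)
= 0.57 / sqrt(0.72 * 0.7)
= 0.57 / sqrt(0.504)
= 0.57 / 0.70993
r_corrected = 0.8029

0.8029


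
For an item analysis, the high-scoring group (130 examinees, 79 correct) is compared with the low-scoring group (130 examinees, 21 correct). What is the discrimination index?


p_upper = 79/130 = 0.6077
p_lower = 21/130 = 0.1615
D = 0.6077 - 0.1615 = 0.4462

0.4462


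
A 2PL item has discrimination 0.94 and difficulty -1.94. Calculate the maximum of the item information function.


For 2PL, max info at theta = b = -1.94
I_max = a^2 / 4 = 0.94^2 / 4
= 0.8836 / 4
I_max = 0.2209

0.2209


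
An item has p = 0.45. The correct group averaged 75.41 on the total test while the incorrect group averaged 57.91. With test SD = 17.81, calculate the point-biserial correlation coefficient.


q = 1 - p = 0.55
rpb = ((M1 - M0) / SD) * sqrt(p * q)
rpb = ((75.41 - 57.91) / 17.81) * sqrt(0.45 * 0.55)
rpb = 0.4888

0.4888


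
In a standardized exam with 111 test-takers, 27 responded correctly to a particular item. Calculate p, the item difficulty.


Item difficulty p = number correct / total examinees
p = 27 / 111
p = 0.2432

0.2432


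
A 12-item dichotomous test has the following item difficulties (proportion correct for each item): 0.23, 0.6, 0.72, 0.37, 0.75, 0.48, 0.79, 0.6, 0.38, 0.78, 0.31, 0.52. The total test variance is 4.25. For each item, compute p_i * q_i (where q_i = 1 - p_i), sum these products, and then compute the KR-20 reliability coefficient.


For each item, compute p_i * q_i:
  Item 1: 0.23 * 0.77 = 0.1771
  Item 2: 0.6 * 0.4 = 0.24
  Item 3: 0.72 * 0.28 = 0.2016
  Item 4: 0.37 * 0.63 = 0.2331
  Item 5: 0.75 * 0.25 = 0.1875
  Item 6: 0.48 * 0.52 = 0.2496
  Item 7: 0.79 * 0.21 = 0.1659
  Item 8: 0.6 * 0.4 = 0.24
  Item 9: 0.38 * 0.62 = 0.2356
  Item 10: 0.78 * 0.22 = 0.1716
  Item 11: 0.31 * 0.69 = 0.2139
  Item 12: 0.52 * 0.48 = 0.2496
Sum(p_i * q_i) = 0.1771 + 0.24 + 0.2016 + 0.2331 + 0.1875 + 0.2496 + 0.1659 + 0.24 + 0.2356 + 0.1716 + 0.2139 + 0.2496 = 2.5655
KR-20 = (k/(k-1)) * (1 - Sum(p_i*q_i) / Var_total)
= (12/11) * (1 - 2.5655/4.25)
= 1.0909 * 0.3964
KR-20 = 0.4324

0.4324


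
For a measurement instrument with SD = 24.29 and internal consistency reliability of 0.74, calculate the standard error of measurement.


SEM = SD * sqrt(1 - rxx)
SEM = 24.29 * sqrt(1 - 0.74)
SEM = 24.29 * sqrt(0.26) = 24.29 * 0.509902
SEM = 12.3855

12.3855


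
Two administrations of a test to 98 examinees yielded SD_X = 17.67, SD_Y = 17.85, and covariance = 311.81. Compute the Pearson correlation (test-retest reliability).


r = cov(X,Y) / (SD_X * SD_Y)
r = 311.81 / (17.67 * 17.85)
r = 311.81 / 315.4095
r = 0.9886

0.9886


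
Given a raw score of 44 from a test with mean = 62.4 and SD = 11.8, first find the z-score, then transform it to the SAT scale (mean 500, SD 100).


z = (X - mean) / SD = (44 - 62.4) / 11.8
z = -18.4 / 11.8
z = -1.5593
SAT-scale = SAT = 500 + 100z
Carry z at full precision (z = -18.4 / 11.8) into the conversion:
SAT-scale = 500 + 100 * (-18.4 / 11.8) = 500 + -1840 / 11.8
SAT-scale = 500 + -155.9322
SAT-scale = 344.0678

344.0678


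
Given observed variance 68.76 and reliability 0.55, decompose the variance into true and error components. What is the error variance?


var_true = rxx * var_obs = 0.55 * 68.76 = 37.818
var_error = var_obs - var_true
var_error = 68.76 - 37.818
var_error = 30.942

30.942


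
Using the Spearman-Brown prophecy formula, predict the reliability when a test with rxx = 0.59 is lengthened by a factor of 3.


r_new = (n * rxx) / (1 + (n-1) * rxx)
r_new = (3 * 0.59) / (1 + 2 * 0.59)
r_new = 1.77 / 2.18
r_new = 0.8119

0.8119


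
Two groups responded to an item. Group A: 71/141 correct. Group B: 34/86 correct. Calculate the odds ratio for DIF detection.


Odds_A = 71/70 = 1.0143
Odds_B = 34/52 = 0.6538
OR = Odds_A / Odds_B = 1.0143 / 0.6538
Exactly, OR = (71 * 52) / (70 * 34) = 3692 / 2380
OR = 1.5513

1.5513


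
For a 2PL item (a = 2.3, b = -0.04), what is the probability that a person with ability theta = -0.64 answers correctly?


a*(theta - b) = 2.3 * (-0.64 - -0.04) = -1.38
exp(--1.38) = 3.9749
P = 1 / (1 + 3.9749)
P = 0.201

0.201


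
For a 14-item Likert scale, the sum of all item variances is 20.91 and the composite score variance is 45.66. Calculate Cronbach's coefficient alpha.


alpha = (k/(k-1)) * (1 - sum(si^2)/s_total^2)
= (14/13) * (1 - 20.91/45.66)
alpha = 0.5837

0.5837


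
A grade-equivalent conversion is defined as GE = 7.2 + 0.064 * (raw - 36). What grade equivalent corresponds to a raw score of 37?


raw - median = 37 - 36 = 1
slope * diff = 0.064 * 1 = 0.064
GE = 7.2 + 0.064
GE = 7.264

7.264


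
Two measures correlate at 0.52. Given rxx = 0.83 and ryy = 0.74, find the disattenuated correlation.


r_corrected = rxy / sqrt(rxx * ryy)
= 0.52 / sqrt(0.83 * 0.74)
= 0.52 / sqrt(0.6142)
= 0.52 / 0.783709
r_corrected = 0.6635

0.6635


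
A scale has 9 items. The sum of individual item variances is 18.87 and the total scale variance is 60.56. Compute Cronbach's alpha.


alpha = (k/(k-1)) * (1 - sum(si^2)/s_total^2)
= (9/8) * (1 - 18.87/60.56)
alpha = 0.7745

0.7745


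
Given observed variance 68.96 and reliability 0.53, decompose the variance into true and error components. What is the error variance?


var_true = rxx * var_obs = 0.53 * 68.96 = 36.5488
var_error = var_obs - var_true
var_error = 68.96 - 36.5488
var_error = 32.4112

32.4112


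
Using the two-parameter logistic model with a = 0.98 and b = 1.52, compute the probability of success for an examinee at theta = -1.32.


a*(theta - b) = 0.98 * (-1.32 - 1.52) = -2.7832
exp(--2.7832) = 16.1707
P = 1 / (1 + 16.1707)
P = 0.0582

0.0582


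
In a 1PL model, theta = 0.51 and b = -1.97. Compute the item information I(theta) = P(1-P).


P = 1/(1+exp(-(0.51--1.97))) = 0.9227
I = P*(1-P) = 0.9227 * 0.0773
I = 0.0713

0.0713


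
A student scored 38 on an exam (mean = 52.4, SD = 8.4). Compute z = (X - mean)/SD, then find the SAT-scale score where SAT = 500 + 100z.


z = (X - mean) / SD = (38 - 52.4) / 8.4
z = -14.4 / 8.4
z = -1.7143
SAT-scale = SAT = 500 + 100z
Carry z at full precision (z = -14.4 / 8.4) into the conversion:
SAT-scale = 500 + 100 * (-14.4 / 8.4) = 500 + -1440 / 8.4
SAT-scale = 500 + -171.4286
SAT-scale = 328.5714

328.5714


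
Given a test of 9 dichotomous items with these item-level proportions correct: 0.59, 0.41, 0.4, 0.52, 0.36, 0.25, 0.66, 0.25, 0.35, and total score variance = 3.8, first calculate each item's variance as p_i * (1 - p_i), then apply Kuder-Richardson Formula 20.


For each item, compute p_i * q_i:
  Item 1: 0.59 * 0.41 = 0.2419
  Item 2: 0.41 * 0.59 = 0.2419
  Item 3: 0.4 * 0.6 = 0.24
  Item 4: 0.52 * 0.48 = 0.2496
  Item 5: 0.36 * 0.64 = 0.2304
  Item 6: 0.25 * 0.75 = 0.1875
  Item 7: 0.66 * 0.34 = 0.2244
  Item 8: 0.25 * 0.75 = 0.1875
  Item 9: 0.35 * 0.65 = 0.2275
Sum(p_i * q_i) = 0.2419 + 0.2419 + 0.24 + 0.2496 + 0.2304 + 0.1875 + 0.2244 + 0.1875 + 0.2275 = 2.0307
KR-20 = (k/(k-1)) * (1 - Sum(p_i*q_i) / Var_total)
= (9/8) * (1 - 2.0307/3.8)
= 1.125 * 0.4656
KR-20 = 0.5238

0.5238
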